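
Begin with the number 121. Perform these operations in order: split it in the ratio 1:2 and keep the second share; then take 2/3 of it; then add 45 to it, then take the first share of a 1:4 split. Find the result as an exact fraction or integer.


Start with 121.
Step 1: Split 1:2, second share = 121 * 2/3 = 242/3
Step 2: Take 2/3: 242/3 * 2/3 = 484/9
Step 3: Add 45: 484/9+45=889/9; split 1:4 first = 889/9*1/5 = 889/45
Final result = 889/45

889/45


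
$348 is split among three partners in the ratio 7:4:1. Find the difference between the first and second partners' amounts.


Total parts = 7 + 4 + 1 = 12
Value per part = 348 / 12 = 29
Shares: 7*29=203, 4*29=116, 1*29=29
First share = 203, second share = 116
Difference = |203 - 116| = 87

87


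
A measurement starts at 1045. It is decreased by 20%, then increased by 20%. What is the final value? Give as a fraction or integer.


Start: 1045
Step 1: decrease by 20% => multiply by 80/100
  1045 * 80/100 = 836
Step 2: increase by 20% => multiply by 120/100
  836 * 120/100 = 5016/5
Final value = 5016/5

5016/5


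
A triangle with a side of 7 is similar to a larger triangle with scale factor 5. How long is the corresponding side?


Similar triangles have proportional sides
Scale factor = 5
Smaller side = 7
Corresponding larger side = 7 * 5
= 35

35


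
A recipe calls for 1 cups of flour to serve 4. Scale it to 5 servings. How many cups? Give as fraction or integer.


Original: 1 cups for 4 servings
Target servings = 5
Scaling factor = 5/4
New amount = 1 * 5/4
= 5/4
= 5/4 cups

5/4


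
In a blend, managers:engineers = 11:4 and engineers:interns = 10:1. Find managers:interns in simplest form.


Given a:b = 11:4 and b:c = 10:1
Make b consistent. Multiply first ratio by 10: a:b = 110:40
Multiply second ratio by 4: b:c = 40:4
Now b = 40 in both, so a:b:c = 110:40:4
Therefore a:c = 110:4
Simplify by GCD: a:c = 55:2

55:2


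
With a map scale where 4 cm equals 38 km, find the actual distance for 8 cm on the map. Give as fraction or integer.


Map scale: 4 cm = 38 km
Measured distance on map = 8 cm
Set up proportion: 8 * 38 / 4
= 304 / 4
= 76 km

76


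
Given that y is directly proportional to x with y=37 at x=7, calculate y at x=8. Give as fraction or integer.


Direct proportion: y = kx
Find k: k = 37/7 = 37/7
Compute y at x=8: y = 37/7 * 8
y = 296/7

296/7


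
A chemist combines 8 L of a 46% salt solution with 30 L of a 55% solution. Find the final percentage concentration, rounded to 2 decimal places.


Solute in mixture 1 = 46% of 8 L = 8*46/100 = 92/25 L
Solute in mixture 2 = 55% of 30 L = 30*55/100 = 33/2 L
Total solute = 92/25 + 33/2 = 1009/50 L
Total volume = 8 + 30 = 38 L
Final concentration = 1009/50/38 * 100 = 53.11%

53.11


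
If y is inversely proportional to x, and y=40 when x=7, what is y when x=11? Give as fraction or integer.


Inverse proportion: y = k/x
Find k: k = 7 * 40 = 280
Compute y at x=11: y = 280/11
y = 280/11

280/11


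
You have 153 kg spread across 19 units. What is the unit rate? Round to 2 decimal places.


Total kg = 153
Number of units = 19
Unit rate = 153 / 19
= 8.05 kg per unit

8.05


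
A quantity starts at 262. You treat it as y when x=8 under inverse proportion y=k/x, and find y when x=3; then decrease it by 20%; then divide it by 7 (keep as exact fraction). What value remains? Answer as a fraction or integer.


Start with 262.
Step 1: Inverse prop: k = (262)*8; new y = k/3 = 262*8/3 = 2096/3
Step 2: Decrease by 20%: 2096/3 * 80/100 = 8384/15
Step 3: Divide by 7: 8384/15 / 7 = 8384/105
Final result = 8384/105

8384/105


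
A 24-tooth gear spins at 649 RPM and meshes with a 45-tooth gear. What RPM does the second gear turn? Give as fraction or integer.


Gear ratio: teeth_A * RPM_A = teeth_B * RPM_B
24 * 649 = 45 * RPM_B
15576 = 45 * RPM_B
RPM_B = 15576 / 45
RPM_B = 5192/15

5192/15


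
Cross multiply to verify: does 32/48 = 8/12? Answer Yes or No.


Cross multiply to check 32/48 = 8/12
Left cross product: 32 * 12 = 384
Right cross product: 48 * 8 = 384
384 = 384
Equal, so proportions match => Yes

Yes


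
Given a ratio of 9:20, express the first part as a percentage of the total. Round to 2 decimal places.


Total parts = 9 + 20 = 29
First part fraction = 9/29
Percentage = (9/29) * 100
= 0.310345 * 100
= 31.03%

31.03


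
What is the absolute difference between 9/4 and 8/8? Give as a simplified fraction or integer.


Simplify: 9/4 = 9/4 and 8/8 = 1
Find common denominator: LCD = 4
Convert: 9/4 and 4/4
Difference = |9 - 4|/4 = 5/4
Simplified = 5/4

5/4


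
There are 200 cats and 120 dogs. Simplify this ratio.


Find GCD(200, 120)
GCD = 40
Divide both by 40: 200/40 = 5, 120/40 = 3
Simplified ratio = 5:3

5:3


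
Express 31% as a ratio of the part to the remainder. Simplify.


Part = 31%, Remainder = 69%
Ratio = 31:69
GCD(31, 69) = 1
Simplify: 31:69 = 31:69

31:69


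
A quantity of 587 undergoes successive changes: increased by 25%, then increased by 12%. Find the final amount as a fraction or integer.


Start: 587
Step 1: increase by 25% => multiply by 125/100
  587 * 125/100 = 2935/4
Step 2: increase by 12% => multiply by 112/100
  2935/4 * 112/100 = 4109/5
Final value = 4109/5

4109/5


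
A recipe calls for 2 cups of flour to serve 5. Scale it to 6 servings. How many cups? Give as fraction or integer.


Original: 2 cups for 5 servings
Target servings = 6
Scaling factor = 6/5
New amount = 2 * 6/5
= 12/5
= 12/5 cups

12/5


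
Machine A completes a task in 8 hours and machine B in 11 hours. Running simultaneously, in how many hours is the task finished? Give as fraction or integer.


Rate of A = 1/8 job per hour
Rate of B = 1/11 job per hour
Combined rate = 1/8 + 1/11
Find common denominator: (11 + 8)/(8*11) = 19/88
Combined rate = 19/88 job per hour
Time together = 1 / (19/88) = 88/19 hours

88/19


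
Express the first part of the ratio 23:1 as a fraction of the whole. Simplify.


Total parts = 23 + 1 = 24
First part fraction = 23/24
Simplify: 23/24 = 23/24

23/24


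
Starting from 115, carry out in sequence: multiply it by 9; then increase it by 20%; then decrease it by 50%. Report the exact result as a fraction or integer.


Start with 115.
Step 1: Multiply by 9: 115 * 9 = 1035
Step 2: Increase by 20%: 1035 * 120/100 = 1242
Step 3: Decrease by 50%: 1242 * 50/100 = 621
Final result = 621

621


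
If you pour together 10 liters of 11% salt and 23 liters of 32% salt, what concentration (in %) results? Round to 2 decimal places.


Solute in mixture 1 = 11% of 10 L = 10*11/100 = 11/10 L
Solute in mixture 2 = 32% of 23 L = 23*32/100 = 184/25 L
Total solute = 11/10 + 184/25 = 423/50 L
Total volume = 10 + 23 = 33 L
Final concentration = 423/50/33 * 100 = 25.64%

25.64


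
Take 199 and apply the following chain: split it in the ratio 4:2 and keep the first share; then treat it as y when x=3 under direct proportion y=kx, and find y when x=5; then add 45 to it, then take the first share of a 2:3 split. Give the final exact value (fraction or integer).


Start with 199.
Step 1: Split 4:2, first share = 199 * 4/6 = 398/3
Step 2: Direct prop: k = (398/3)/3; new y = k*5 = 398/3*5/3 = 1990/9
Step 3: Add 45: 1990/9+45=2395/9; split 2:3 first = 2395/9*2/5 = 958/9
Final result = 958/9

958/9


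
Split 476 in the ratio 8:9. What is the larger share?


Total parts = 8 + 9 = 17
Value per part = 476 / 17 = 28
First share = 8 * 28 = 224
Second share = 9 * 28 = 252
Larger share = 252

252


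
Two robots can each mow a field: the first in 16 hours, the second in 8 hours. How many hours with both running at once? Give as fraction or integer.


Rate of A = 1/16 job per hour
Rate of B = 1/8 job per hour
Combined rate = 1/16 + 1/8
Find common denominator: (8 + 16)/(16*8) = 24/128
Combined rate = 3/16 job per hour
Time together = 1 / (3/16) = 16/3 hours

16/3


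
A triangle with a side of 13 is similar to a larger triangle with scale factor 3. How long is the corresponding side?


Similar triangles have proportional sides
Scale factor = 3
Smaller side = 13
Corresponding larger side = 13 * 3
= 39

39


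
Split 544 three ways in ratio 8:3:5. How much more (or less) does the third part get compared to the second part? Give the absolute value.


Total parts = 8 + 3 + 5 = 16
Value per part = 544 / 16 = 34
Shares: 8*34=272, 3*34=102, 5*34=170
Third share = 170, second share = 102
Difference = |170 - 102| = 68

68


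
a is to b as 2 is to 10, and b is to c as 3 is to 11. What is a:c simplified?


Given a:b = 2:10 and b:c = 3:11
Make b consistent. Multiply first ratio by 3: a:b = 6:30
Multiply second ratio by 10: b:c = 30:110
Now b = 30 in both, so a:b:c = 6:30:110
Therefore a:c = 6:110
Simplify by GCD: a:c = 3:55

3:55


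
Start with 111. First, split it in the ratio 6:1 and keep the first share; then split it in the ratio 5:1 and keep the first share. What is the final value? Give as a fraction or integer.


Start with 111.
Step 1: Split 6:1, first share = 111 * 6/7 = 666/7
Step 2: Split 5:1, first share = 666/7 * 5/6 = 555/7
Final result = 555/7

555/7


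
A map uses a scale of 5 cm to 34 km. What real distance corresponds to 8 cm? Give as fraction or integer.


Map scale: 5 cm = 34 km
Measured distance on map = 8 cm
Set up proportion: 8 * 34 / 5
= 272 / 5
= 272/5 km

272/5


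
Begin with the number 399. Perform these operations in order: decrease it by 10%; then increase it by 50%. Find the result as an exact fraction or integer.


Start with 399.
Step 1: Decrease by 10%: 399 * 90/100 = 3591/10
Step 2: Increase by 50%: 3591/10 * 150/100 = 10773/20
Final result = 10773/20

10773/20


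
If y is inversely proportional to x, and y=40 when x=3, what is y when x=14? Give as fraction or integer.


Inverse proportion: y = k/x
Find k: k = 3 * 40 = 120
Compute y at x=14: y = 120/14
y = 60/7

60/7


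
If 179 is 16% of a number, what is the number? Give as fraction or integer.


Given: 179 is 16% of the whole
Set up: 179 = 16/100 * whole
whole = 179 * 100 / 16
whole = 17900 / 16
whole = 4475/4

4475/4


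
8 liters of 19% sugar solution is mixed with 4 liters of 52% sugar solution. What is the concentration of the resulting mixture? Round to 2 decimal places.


Solute in mixture 1 = 19% of 8 L = 8*19/100 = 38/25 L
Solute in mixture 2 = 52% of 4 L = 4*52/100 = 52/25 L
Total solute = 38/25 + 52/25 = 18/5 L
Total volume = 8 + 4 = 12 L
Final concentration = 18/5/12 * 100 = 30.00%

30.00


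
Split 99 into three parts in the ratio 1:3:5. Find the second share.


Ratio = 1:3:5
Total parts = 1 + 3 + 5 = 9
Value per part = 99 / 9 = 11
First share = 1 * 11 = 11
Middle share = 3 * 11 = 33
Third share = 5 * 11 = 55

33


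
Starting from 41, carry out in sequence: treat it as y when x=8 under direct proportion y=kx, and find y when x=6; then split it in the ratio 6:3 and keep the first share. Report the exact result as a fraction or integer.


Start with 41.
Step 1: Direct prop: k = (41)/8; new y = k*6 = 41*6/8 = 123/4
Step 2: Split 6:3, first share = 123/4 * 6/9 = 41/2
Final result = 41/2

41/2


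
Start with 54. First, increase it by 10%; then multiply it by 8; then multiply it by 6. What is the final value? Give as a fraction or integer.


Start with 54.
Step 1: Increase by 10%: 54 * 110/100 = 297/5
Step 2: Multiply by 8: 297/5 * 8 = 2376/5
Step 3: Multiply by 6: 2376/5 * 6 = 14256/5
Final result = 14256/5

14256/5


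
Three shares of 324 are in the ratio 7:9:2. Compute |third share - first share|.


Total parts = 7 + 9 + 2 = 18
Value per part = 324 / 18 = 18
Shares: 7*18=126, 9*18=162, 2*18=36
Third share = 36, first share = 126
Difference = |36 - 126| = 90

90


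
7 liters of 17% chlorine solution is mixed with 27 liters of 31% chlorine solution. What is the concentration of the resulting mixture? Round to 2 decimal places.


Solute in mixture 1 = 17% of 7 L = 7*17/100 = 119/100 L
Solute in mixture 2 = 31% of 27 L = 27*31/100 = 837/100 L
Total solute = 119/100 + 837/100 = 239/25 L
Total volume = 7 + 27 = 34 L
Final concentration = 239/25/34 * 100 = 28.12%

28.12


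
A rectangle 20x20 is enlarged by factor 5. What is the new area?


Original dimensions: 20 x 20
Enlargement factor = 5
New width = 20 * 5 = 100
New height = 20 * 5 = 100
New area = 100 * 100 = 10000

10000


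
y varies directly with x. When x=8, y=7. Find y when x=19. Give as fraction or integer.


Direct proportion: y = kx
Find k: k = 7/8 = 7/8
Compute y at x=19: y = 7/8 * 19
y = 133/8

133/8


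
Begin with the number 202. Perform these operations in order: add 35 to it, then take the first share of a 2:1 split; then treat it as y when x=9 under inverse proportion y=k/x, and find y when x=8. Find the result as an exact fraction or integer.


Start with 202.
Step 1: Add 35: 202+35=237; split 2:1 first = 237*2/3 = 158
Step 2: Inverse prop: k = (158)*9; new y = k/8 = 158*9/8 = 711/4
Final result = 711/4

711/4


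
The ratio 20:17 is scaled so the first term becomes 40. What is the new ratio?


Original ratio: 20:17
First term target: 40
Scale factor = 40 / 20 = 2
Multiply second term: 17 * 2 = 34
Equivalent ratio = 40:34

40:34


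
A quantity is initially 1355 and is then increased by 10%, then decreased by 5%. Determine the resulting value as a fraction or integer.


Start: 1355
Step 1: increase by 10% => multiply by 110/100
  1355 * 110/100 = 2981/2
Step 2: decrease by 5% => multiply by 95/100
  2981/2 * 95/100 = 56639/40
Final value = 56639/40

56639/40


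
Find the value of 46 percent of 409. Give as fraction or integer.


Compute 46% of 409
Convert percentage: 46% = 46/100
Multiply: 409 * 46/100
= 18814/100
= 9407/50

9407/50


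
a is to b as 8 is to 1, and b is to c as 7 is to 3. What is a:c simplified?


Given a:b = 8:1 and b:c = 7:3
Make b consistent. Multiply first ratio by 7: a:b = 56:7
Multiply second ratio by 1: b:c = 7:3
Now b = 7 in both, so a:b:c = 56:7:3
Therefore a:c = 56:3
Simplify by GCD: a:c = 56:3

56:3


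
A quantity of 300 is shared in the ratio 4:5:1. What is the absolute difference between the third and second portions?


Total parts = 4 + 5 + 1 = 10
Value per part = 300 / 10 = 30
Shares: 4*30=120, 5*30=150, 1*30=30
Third share = 30, second share = 150
Difference = |30 - 150| = 120

120


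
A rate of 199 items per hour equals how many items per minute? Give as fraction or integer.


Converting from per hour to per minute
Rate = 199 items per hour
Divide by 60: 199/60
= 199/60 items per minute

199/60


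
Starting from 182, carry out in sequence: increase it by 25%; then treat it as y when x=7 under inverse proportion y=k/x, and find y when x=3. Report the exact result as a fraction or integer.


Start with 182.
Step 1: Increase by 25%: 182 * 125/100 = 455/2
Step 2: Inverse prop: k = (455/2)*7; new y = k/3 = 455/2*7/3 = 3185/6
Final result = 3185/6

3185/6


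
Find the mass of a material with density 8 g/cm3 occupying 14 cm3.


Using mass = density * volume
Density = 8 g/cm3
Volume = 14 cm3
Mass = 8 * 14
= 112 g

112


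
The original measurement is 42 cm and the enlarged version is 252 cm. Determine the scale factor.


Original length = 42 cm
Scaled length = 252 cm
Scale factor = 252 / 42
= 6

6


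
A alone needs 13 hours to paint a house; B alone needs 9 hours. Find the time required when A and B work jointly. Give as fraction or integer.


Rate of A = 1/13 job per hour
Rate of B = 1/9 job per hour
Combined rate = 1/13 + 1/9
Find common denominator: (9 + 13)/(13*9) = 22/117
Combined rate = 22/117 job per hour
Time together = 1 / (22/117) = 117/22 hours

117/22


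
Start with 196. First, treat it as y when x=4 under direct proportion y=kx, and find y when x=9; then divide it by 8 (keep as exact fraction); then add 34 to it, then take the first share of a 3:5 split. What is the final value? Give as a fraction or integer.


Start with 196.
Step 1: Direct prop: k = (196)/4; new y = k*9 = 196*9/4 = 441
Step 2: Divide by 8: 441 / 8 = 441/8
Step 3: Add 34: 441/8+34=713/8; split 3:5 first = 713/8*3/8 = 2139/64
Final result = 2139/64

2139/64


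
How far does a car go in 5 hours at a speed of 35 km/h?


Using distance = speed * time
Speed = 35 km/h
Time = 5 hours
Distance = 35 * 5
= 175 km

175


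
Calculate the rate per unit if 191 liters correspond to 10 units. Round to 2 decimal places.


Total liters = 191
Number of units = 10
Unit rate = 191 / 10
= 19.10 liters per unit

19.10


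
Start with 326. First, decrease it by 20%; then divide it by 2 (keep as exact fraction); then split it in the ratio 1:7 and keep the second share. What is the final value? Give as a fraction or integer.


Start with 326.
Step 1: Decrease by 20%: 326 * 80/100 = 1304/5
Step 2: Divide by 2: 1304/5 / 2 = 652/5
Step 3: Split 1:7, second share = 652/5 * 7/8 = 1141/10
Final result = 1141/10

1141/10


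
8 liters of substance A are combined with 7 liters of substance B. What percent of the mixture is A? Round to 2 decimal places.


Volume of A = 8 L
Volume of B = 7 L
Total volume = 8 + 7 = 15 L
Percentage of A = (8/15) * 100
= 53.33%

53.33


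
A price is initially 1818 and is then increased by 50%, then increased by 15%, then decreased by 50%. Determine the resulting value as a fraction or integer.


Start: 1818
Step 1: increase by 50% => multiply by 150/100
  1818 * 150/100 = 2727
Step 2: increase by 15% => multiply by 115/100
  2727 * 115/100 = 62721/20
Step 3: decrease by 50% => multiply by 50/100
  62721/20 * 50/100 = 62721/40
Final value = 62721/40

62721/40


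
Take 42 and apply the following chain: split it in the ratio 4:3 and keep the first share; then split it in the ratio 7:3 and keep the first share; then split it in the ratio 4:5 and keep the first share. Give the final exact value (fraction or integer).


Start with 42.
Step 1: Split 4:3, first share = 42 * 4/7 = 24
Step 2: Split 7:3, first share = 24 * 7/10 = 84/5
Step 3: Split 4:5, first share = 84/5 * 4/9 = 112/15
Final result = 112/15

112/15


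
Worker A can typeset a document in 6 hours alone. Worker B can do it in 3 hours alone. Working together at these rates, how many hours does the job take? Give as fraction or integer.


Rate of A = 1/6 job per hour
Rate of B = 1/3 job per hour
Combined rate = 1/6 + 1/3
Find common denominator: (3 + 6)/(6*3) = 9/18
Combined rate = 1/2 job per hour
Time together = 1 / (1/2) = 2 hours

2


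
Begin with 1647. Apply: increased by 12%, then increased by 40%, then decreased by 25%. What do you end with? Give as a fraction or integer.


Start: 1647
Step 1: increase by 12% => multiply by 112/100
  1647 * 112/100 = 46116/25
Step 2: increase by 40% => multiply by 140/100
  46116/25 * 140/100 = 322812/125
Step 3: decrease by 25% => multiply by 75/100
  322812/125 * 75/100 = 242109/125
Final value = 242109/125

242109/125


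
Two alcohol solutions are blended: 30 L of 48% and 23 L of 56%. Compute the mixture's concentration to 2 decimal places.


Solute in mixture 1 = 48% of 30 L = 30*48/100 = 72/5 L
Solute in mixture 2 = 56% of 23 L = 23*56/100 = 322/25 L
Total solute = 72/5 + 322/25 = 682/25 L
Total volume = 30 + 23 = 53 L
Final concentration = 682/25/53 * 100 = 51.47%

51.47


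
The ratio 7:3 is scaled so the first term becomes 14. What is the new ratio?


Original ratio: 7:3
First term target: 14
Scale factor = 14 / 7 = 2
Multiply second term: 3 * 2 = 6
Equivalent ratio = 14:6

14:6


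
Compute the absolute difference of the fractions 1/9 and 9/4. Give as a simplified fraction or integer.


Simplify: 1/9 = 1/9 and 9/4 = 9/4
Find common denominator: LCD = 36
Convert: 4/36 and 81/36
Difference = |4 - 81|/36 = 77/36
Simplified = 77/36

77/36


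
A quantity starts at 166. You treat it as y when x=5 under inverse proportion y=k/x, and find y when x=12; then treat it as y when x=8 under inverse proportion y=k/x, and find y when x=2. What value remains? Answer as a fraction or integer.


Start with 166.
Step 1: Inverse prop: k = (166)*5; new y = k/12 = 166*5/12 = 415/6
Step 2: Inverse prop: k = (415/6)*8; new y = k/2 = 415/6*8/2 = 830/3
Final result = 830/3

830/3


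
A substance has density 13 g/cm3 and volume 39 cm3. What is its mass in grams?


Using mass = density * volume
Density = 13 g/cm3
Volume = 39 cm3
Mass = 13 * 39
= 507 g

507


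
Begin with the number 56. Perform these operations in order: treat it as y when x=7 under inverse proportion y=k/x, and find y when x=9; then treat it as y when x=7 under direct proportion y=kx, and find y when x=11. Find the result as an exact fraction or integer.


Start with 56.
Step 1: Inverse prop: k = (56)*7; new y = k/9 = 56*7/9 = 392/9
Step 2: Direct prop: k = (392/9)/7; new y = k*11 = 392/9*11/7 = 616/9
Final result = 616/9

616/9


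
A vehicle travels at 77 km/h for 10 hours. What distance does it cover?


Using distance = speed * time
Speed = 77 km/h
Time = 10 hours
Distance = 77 * 10
= 770 km

770


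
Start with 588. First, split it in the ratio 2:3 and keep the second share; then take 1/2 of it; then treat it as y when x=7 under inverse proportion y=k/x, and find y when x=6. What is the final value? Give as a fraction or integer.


Start with 588.
Step 1: Split 2:3, second share = 588 * 3/5 = 1764/5
Step 2: Take 1/2: 1764/5 * 1/2 = 882/5
Step 3: Inverse prop: k = (882/5)*7; new y = k/6 = 882/5*7/6 = 1029/5
Final result = 1029/5

1029/5


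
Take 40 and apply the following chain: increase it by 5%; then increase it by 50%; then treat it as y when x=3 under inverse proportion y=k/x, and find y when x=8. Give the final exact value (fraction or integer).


Start with 40.
Step 1: Increase by 5%: 40 * 105/100 = 42
Step 2: Increase by 50%: 42 * 150/100 = 63
Step 3: Inverse prop: k = (63)*3; new y = k/8 = 63*3/8 = 189/8
Final result = 189/8

189/8


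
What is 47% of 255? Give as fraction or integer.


Compute 47% of 255
Convert percentage: 47% = 47/100
Multiply: 255 * 47/100
= 11985/100
= 2397/20

2397/20


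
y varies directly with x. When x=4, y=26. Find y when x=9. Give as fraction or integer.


Direct proportion: y = kx
Find k: k = 26/4 = 13/2
Compute y at x=9: y = 13/2 * 9
y = 117/2

117/2


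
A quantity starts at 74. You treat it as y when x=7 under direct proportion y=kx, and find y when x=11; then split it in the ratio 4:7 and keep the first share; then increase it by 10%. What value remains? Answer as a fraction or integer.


Start with 74.
Step 1: Direct prop: k = (74)/7; new y = k*11 = 74*11/7 = 814/7
Step 2: Split 4:7, first share = 814/7 * 4/11 = 296/7
Step 3: Increase by 10%: 296/7 * 110/100 = 1628/35
Final result = 1628/35

1628/35


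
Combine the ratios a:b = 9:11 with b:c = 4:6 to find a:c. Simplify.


Given a:b = 9:11 and b:c = 4:6
Make b consistent. Multiply first ratio by 4: a:b = 36:44
Multiply second ratio by 11: b:c = 44:66
Now b = 44 in both, so a:b:c = 36:44:66
Therefore a:c = 36:66
Simplify by GCD: a:c = 6:11

6:11


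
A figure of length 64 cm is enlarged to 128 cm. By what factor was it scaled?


Original length = 64 cm
Scaled length = 128 cm
Scale factor = 128 / 64
= 2

2


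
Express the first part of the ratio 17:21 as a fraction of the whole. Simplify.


Total parts = 17 + 21 = 38
First part fraction = 17/38
Simplify: 17/38 = 17/38

17/38


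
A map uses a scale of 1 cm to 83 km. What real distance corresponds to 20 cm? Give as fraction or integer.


Map scale: 1 cm = 83 km
Measured distance on map = 20 cm
Set up proportion: 20 * 83 / 1
= 1660 / 1
= 1660 km

1660


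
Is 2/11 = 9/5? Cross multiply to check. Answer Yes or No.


Cross multiply to check 2/11 = 9/5
Left cross product: 2 * 5 = 10
Right cross product: 11 * 9 = 99
10 != 99
Not equal, so proportions differ => No

No


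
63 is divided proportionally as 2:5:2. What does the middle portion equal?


Ratio = 2:5:2
Total parts = 2 + 5 + 2 = 9
Value per part = 63 / 9 = 7
First share = 2 * 7 = 14
Middle share = 5 * 7 = 35
Third share = 2 * 7 = 14

35


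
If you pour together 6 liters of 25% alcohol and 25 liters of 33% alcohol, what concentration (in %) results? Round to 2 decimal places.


Solute in mixture 1 = 25% of 6 L = 6*25/100 = 3/2 L
Solute in mixture 2 = 33% of 25 L = 25*33/100 = 33/4 L
Total solute = 3/2 + 33/4 = 39/4 L
Total volume = 6 + 25 = 31 L
Final concentration = 39/4/31 * 100 = 31.45%

31.45


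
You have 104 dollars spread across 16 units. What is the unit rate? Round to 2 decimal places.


Total dollars = 104
Number of units = 16
Unit rate = 104 / 16
= 6.50 dollars per unit

6.50


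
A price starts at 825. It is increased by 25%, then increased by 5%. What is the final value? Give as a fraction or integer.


Start: 825
Step 1: increase by 25% => multiply by 125/100
  825 * 125/100 = 4125/4
Step 2: increase by 5% => multiply by 105/100
  4125/4 * 105/100 = 17325/16
Final value = 17325/16

17325/16


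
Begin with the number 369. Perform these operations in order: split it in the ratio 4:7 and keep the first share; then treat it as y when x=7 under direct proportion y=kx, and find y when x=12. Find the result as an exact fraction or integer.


Start with 369.
Step 1: Split 4:7, first share = 369 * 4/11 = 1476/11
Step 2: Direct prop: k = (1476/11)/7; new y = k*12 = 1476/11*12/7 = 17712/77
Final result = 17712/77

17712/77


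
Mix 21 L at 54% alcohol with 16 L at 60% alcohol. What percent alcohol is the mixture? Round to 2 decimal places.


Solute in mixture 1 = 54% of 21 L = 21*54/100 = 567/50 L
Solute in mixture 2 = 60% of 16 L = 16*60/100 = 48/5 L
Total solute = 567/50 + 48/5 = 1047/50 L
Total volume = 21 + 16 = 37 L
Final concentration = 1047/50/37 * 100 = 56.59%

56.59


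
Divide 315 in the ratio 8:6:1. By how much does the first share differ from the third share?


Total parts = 8 + 6 + 1 = 15
Value per part = 315 / 15 = 21
Shares: 8*21=168, 6*21=126, 1*21=21
First share = 168, third share = 21
Difference = |168 - 21| = 147

147


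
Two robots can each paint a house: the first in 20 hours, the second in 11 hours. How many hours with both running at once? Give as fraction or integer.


Rate of A = 1/20 job per hour
Rate of B = 1/11 job per hour
Combined rate = 1/20 + 1/11
Find common denominator: (11 + 20)/(20*11) = 31/220
Combined rate = 31/220 job per hour
Time together = 1 / (31/220) = 220/31 hours

220/31


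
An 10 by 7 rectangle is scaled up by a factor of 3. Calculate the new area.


Original dimensions: 10 x 7
Enlargement factor = 3
New width = 10 * 3 = 30
New height = 7 * 3 = 21
New area = 30 * 21 = 630

630


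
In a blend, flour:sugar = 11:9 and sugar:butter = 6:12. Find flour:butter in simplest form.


Given a:b = 11:9 and b:c = 6:12
Make b consistent. Multiply first ratio by 6: a:b = 66:54
Multiply second ratio by 9: b:c = 54:108
Now b = 54 in both, so a:b:c = 66:54:108
Therefore a:c = 66:108
Simplify by GCD: a:c = 11:18

11:18


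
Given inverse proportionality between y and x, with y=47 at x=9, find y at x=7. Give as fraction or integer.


Inverse proportion: y = k/x
Find k: k = 9 * 47 = 423
Compute y at x=7: y = 423/7
y = 423/7

423/7


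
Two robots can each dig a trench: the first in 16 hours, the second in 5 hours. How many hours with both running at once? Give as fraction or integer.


Rate of A = 1/16 job per hour
Rate of B = 1/5 job per hour
Combined rate = 1/16 + 1/5
Find common denominator: (5 + 16)/(16*5) = 21/80
Combined rate = 21/80 job per hour
Time together = 1 / (21/80) = 80/21 hours

80/21


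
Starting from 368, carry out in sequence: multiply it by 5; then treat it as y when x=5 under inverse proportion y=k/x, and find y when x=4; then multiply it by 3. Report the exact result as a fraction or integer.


Start with 368.
Step 1: Multiply by 5: 368 * 5 = 1840
Step 2: Inverse prop: k = (1840)*5; new y = k/4 = 1840*5/4 = 2300
Step 3: Multiply by 3: 2300 * 3 = 6900
Final result = 6900

6900


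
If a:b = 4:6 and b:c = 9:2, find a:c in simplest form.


Given a:b = 4:6 and b:c = 9:2
Make b consistent. Multiply first ratio by 9: a:b = 36:54
Multiply second ratio by 6: b:c = 54:12
Now b = 54 in both, so a:b:c = 36:54:12
Therefore a:c = 36:12
Simplify by GCD: a:c = 3:1

3:1


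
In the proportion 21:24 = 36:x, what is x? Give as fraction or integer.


Setting up: 21/24 = 36/x
Cross multiply: 21 * x = 24 * 36
21x = 864
x = 864/21
x = 288/7

288/7


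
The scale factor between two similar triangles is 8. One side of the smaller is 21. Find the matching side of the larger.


Similar triangles have proportional sides
Scale factor = 8
Smaller side = 21
Corresponding larger side = 21 * 8
= 168

168


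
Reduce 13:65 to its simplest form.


Find GCD(13, 65)
GCD = 13
Divide both by 13: 13/13 = 1, 65/13 = 5
Simplified ratio = 1:5

1:5


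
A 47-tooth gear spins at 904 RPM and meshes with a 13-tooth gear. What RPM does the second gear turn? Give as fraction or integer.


Gear ratio: teeth_A * RPM_A = teeth_B * RPM_B
47 * 904 = 13 * RPM_B
42488 = 13 * RPM_B
RPM_B = 42488 / 13
RPM_B = 42488/13

42488/13


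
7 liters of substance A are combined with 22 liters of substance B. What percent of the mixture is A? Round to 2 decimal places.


Volume of A = 7 L
Volume of B = 22 L
Total volume = 7 + 22 = 29 L
Percentage of A = (7/29) * 100
= 24.14%

24.14


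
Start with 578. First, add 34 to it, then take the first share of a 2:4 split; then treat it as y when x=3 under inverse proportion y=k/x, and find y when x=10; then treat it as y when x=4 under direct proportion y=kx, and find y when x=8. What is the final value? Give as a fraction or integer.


Start with 578.
Step 1: Add 34: 578+34=612; split 2:4 first = 612*2/6 = 204
Step 2: Inverse prop: k = (204)*3; new y = k/10 = 204*3/10 = 306/5
Step 3: Direct prop: k = (306/5)/4; new y = k*8 = 306/5*8/4 = 612/5
Final result = 612/5

612/5


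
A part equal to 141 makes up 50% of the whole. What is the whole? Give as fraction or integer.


Given: 141 is 50% of the whole
Set up: 141 = 50/100 * whole
whole = 141 * 100 / 50
whole = 14100 / 50
whole = 282

282


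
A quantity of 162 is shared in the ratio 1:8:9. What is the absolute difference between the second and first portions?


Total parts = 1 + 8 + 9 = 18
Value per part = 162 / 18 = 9
Shares: 1*9=9, 8*9=72, 9*9=81
Second share = 72, first share = 9
Difference = |72 - 9| = 63

63


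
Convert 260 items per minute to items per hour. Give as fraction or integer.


Converting from per minute to per hour
Rate = 260 items per minute
Multiply by 60: 260 * 60
= 15600 items per hour

15600


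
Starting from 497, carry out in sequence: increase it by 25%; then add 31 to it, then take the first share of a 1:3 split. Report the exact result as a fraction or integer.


Start with 497.
Step 1: Increase by 25%: 497 * 125/100 = 2485/4
Step 2: Add 31: 2485/4+31=2609/4; split 1:3 first = 2609/4*1/4 = 2609/16
Final result = 2609/16

2609/16


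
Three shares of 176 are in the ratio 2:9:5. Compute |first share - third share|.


Total parts = 2 + 9 + 5 = 16
Value per part = 176 / 16 = 11
Shares: 2*11=22, 9*11=99, 5*11=55
First share = 22, third share = 55
Difference = |22 - 55| = 33

33


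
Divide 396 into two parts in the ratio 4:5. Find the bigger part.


Total parts = 4 + 5 = 9
Value per part = 396 / 9 = 44
First share = 4 * 44 = 176
Second share = 5 * 44 = 220
Larger share = 220

220


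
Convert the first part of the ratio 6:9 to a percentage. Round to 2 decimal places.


Total parts = 6 + 9 = 15
First part fraction = 6/15
Percentage = (6/15) * 100
= 0.4 * 100
= 40.00%

40.00


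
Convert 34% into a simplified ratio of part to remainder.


Part = 34%, Remainder = 66%
Ratio = 34:66
GCD(34, 66) = 2
Simplify: 17:33 = 17:33

17:33


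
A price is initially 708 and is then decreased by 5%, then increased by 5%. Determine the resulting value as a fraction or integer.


Start: 708
Step 1: decrease by 5% => multiply by 95/100
  708 * 95/100 = 3363/5
Step 2: increase by 5% => multiply by 105/100
  3363/5 * 105/100 = 70623/100
Final value = 70623/100

70623/100


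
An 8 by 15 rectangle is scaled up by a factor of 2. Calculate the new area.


Original dimensions: 8 x 15
Enlargement factor = 2
New width = 8 * 2 = 16
New height = 15 * 2 = 30
New area = 16 * 30 = 480

480


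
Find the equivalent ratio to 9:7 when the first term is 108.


Original ratio: 9:7
First term target: 108
Scale factor = 108 / 9 = 12
Multiply second term: 7 * 12 = 84
Equivalent ratio = 108:84

108:84


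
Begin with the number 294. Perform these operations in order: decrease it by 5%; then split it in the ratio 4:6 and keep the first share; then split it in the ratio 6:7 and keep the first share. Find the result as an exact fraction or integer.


Start with 294.
Step 1: Decrease by 5%: 294 * 95/100 = 2793/10
Step 2: Split 4:6, first share = 2793/10 * 4/10 = 2793/25
Step 3: Split 6:7, first share = 2793/25 * 6/13 = 16758/325
Final result = 16758/325

16758/325


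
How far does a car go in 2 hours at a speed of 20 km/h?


Using distance = speed * time
Speed = 20 km/h
Time = 2 hours
Distance = 20 * 2
= 40 km

40


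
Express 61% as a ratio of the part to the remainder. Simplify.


Part = 61%, Remainder = 39%
Ratio = 61:39
GCD(61, 39) = 1
Simplify: 61:39 = 61:39

61:39


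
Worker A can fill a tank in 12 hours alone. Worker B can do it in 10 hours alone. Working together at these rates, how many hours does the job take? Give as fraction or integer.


Rate of A = 1/12 job per hour
Rate of B = 1/10 job per hour
Combined rate = 1/12 + 1/10
Find common denominator: (10 + 12)/(12*10) = 22/120
Combined rate = 11/60 job per hour
Time together = 1 / (11/60) = 60/11 hours

60/11


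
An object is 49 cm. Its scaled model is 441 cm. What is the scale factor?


Original length = 49 cm
Scaled length = 441 cm
Scale factor = 441 / 49
= 9

9


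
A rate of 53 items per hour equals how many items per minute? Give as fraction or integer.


Converting from per hour to per minute
Rate = 53 items per hour
Divide by 60: 53/60
= 53/60 items per minute

53/60


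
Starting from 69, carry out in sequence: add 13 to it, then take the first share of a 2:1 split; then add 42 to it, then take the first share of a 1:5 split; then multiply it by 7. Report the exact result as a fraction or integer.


Start with 69.
Step 1: Add 13: 69+13=82; split 2:1 first = 82*2/3 = 164/3
Step 2: Add 42: 164/3+42=290/3; split 1:5 first = 290/3*1/6 = 145/9
Step 3: Multiply by 7: 145/9 * 7 = 1015/9
Final result = 1015/9

1015/9


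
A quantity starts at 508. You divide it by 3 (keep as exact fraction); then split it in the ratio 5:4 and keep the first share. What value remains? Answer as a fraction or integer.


Start with 508.
Step 1: Divide by 3: 508 / 3 = 508/3
Step 2: Split 5:4, first share = 508/3 * 5/9 = 2540/27
Final result = 2540/27

2540/27


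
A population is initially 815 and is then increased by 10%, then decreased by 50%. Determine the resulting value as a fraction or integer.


Start: 815
Step 1: increase by 10% => multiply by 110/100
  815 * 110/100 = 1793/2
Step 2: decrease by 50% => multiply by 50/100
  1793/2 * 50/100 = 1793/4
Final value = 1793/4

1793/4


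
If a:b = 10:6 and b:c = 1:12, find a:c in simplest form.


Given a:b = 10:6 and b:c = 1:12
Make b consistent. Multiply first ratio by 1: a:b = 10:6
Multiply second ratio by 6: b:c = 6:72
Now b = 6 in both, so a:b:c = 10:6:72
Therefore a:c = 10:72
Simplify by GCD: a:c = 5:36

5:36


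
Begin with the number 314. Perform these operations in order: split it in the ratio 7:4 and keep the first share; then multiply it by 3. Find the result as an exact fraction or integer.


Start with 314.
Step 1: Split 7:4, first share = 314 * 7/11 = 2198/11
Step 2: Multiply by 3: 2198/11 * 3 = 6594/11
Final result = 6594/11

6594/11


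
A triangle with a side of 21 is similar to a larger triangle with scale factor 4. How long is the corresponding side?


Similar triangles have proportional sides
Scale factor = 4
Smaller side = 21
Corresponding larger side = 21 * 4
= 84

84


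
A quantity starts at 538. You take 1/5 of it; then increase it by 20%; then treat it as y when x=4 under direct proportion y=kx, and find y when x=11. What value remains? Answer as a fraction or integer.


Start with 538.
Step 1: Take 1/5: 538 * 1/5 = 538/5
Step 2: Increase by 20%: 538/5 * 120/100 = 3228/25
Step 3: Direct prop: k = (3228/25)/4; new y = k*11 = 3228/25*11/4 = 8877/25
Final result = 8877/25

8877/25


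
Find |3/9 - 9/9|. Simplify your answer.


Simplify: 3/9 = 1/3 and 9/9 = 1
Find common denominator: LCD = 3
Convert: 1/3 and 3/3
Difference = |1 - 3|/3 = 2/3
Simplified = 2/3

2/3


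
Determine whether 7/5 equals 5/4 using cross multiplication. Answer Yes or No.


Cross multiply to check 7/5 = 5/4
Left cross product: 7 * 4 = 28
Right cross product: 5 * 5 = 25
28 != 25
Not equal, so proportions differ => No

No


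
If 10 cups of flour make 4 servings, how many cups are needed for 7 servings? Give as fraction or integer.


Original: 10 cups for 4 servings
Target servings = 7
Scaling factor = 7/4
New amount = 10 * 7/4
= 70/4
= 35/2 cups

35/2


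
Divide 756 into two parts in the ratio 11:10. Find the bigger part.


Total parts = 11 + 10 = 21
Value per part = 756 / 21 = 36
First share = 11 * 36 = 396
Second share = 10 * 36 = 360
Larger share = 396

396


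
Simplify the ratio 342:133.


Find GCD(342, 133)
GCD = 19
Divide both by 19: 342/19 = 18, 133/19 = 7
Simplified ratio = 18:7

18:7


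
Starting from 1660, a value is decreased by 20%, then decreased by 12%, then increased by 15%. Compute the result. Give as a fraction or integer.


Start: 1660
Step 1: decrease by 20% => multiply by 80/100
  1660 * 80/100 = 1328
Step 2: decrease by 12% => multiply by 88/100
  1328 * 88/100 = 29216/25
Step 3: increase by 15% => multiply by 115/100
  29216/25 * 115/100 = 167992/125
Final value = 167992/125

167992/125


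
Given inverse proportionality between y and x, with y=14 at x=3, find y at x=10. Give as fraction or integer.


Inverse proportion: y = k/x
Find k: k = 3 * 14 = 42
Compute y at x=10: y = 42/10
y = 21/5

21/5


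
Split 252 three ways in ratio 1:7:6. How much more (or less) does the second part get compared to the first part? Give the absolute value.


Total parts = 1 + 7 + 6 = 14
Value per part = 252 / 14 = 18
Shares: 1*18=18, 7*18=126, 6*18=108
Second share = 126, first share = 18
Difference = |126 - 18| = 108

108


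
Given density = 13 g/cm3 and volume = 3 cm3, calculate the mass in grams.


Using mass = density * volume
Density = 13 g/cm3
Volume = 3 cm3
Mass = 13 * 3
= 39 g

39


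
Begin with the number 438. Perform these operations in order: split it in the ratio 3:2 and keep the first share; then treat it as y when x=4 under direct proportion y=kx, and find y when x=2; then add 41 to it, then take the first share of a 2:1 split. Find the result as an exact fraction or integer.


Start with 438.
Step 1: Split 3:2, first share = 438 * 3/5 = 1314/5
Step 2: Direct prop: k = (1314/5)/4; new y = k*2 = 1314/5*2/4 = 657/5
Step 3: Add 41: 657/5+41=862/5; split 2:1 first = 862/5*2/3 = 1724/15
Final result = 1724/15

1724/15


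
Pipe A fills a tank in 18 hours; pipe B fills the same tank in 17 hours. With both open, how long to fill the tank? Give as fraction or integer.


Rate of A = 1/18 job per hour
Rate of B = 1/17 job per hour
Combined rate = 1/18 + 1/17
Find common denominator: (17 + 18)/(18*17) = 35/306
Combined rate = 35/306 job per hour
Time together = 1 / (35/306) = 306/35 hours

306/35


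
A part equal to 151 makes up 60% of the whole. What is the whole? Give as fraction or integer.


Given: 151 is 60% of the whole
Set up: 151 = 60/100 * whole
whole = 151 * 100 / 60
whole = 15100 / 60
whole = 755/3

755/3
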